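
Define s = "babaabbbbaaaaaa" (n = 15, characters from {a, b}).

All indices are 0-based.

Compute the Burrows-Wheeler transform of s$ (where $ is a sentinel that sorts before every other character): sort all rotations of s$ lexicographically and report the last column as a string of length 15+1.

rank  rotation          last
    0  $babaabbbbaaaaaa  a
    1  a$babaabbbbaaaaa  a
    2  aa$babaabbbbaaaa  a
    3  aaa$babaabbbbaaa  a
    4  aaaa$babaabbbbaa  a
    5  aaaaa$babaabbbba  a
    6  aaaaaa$babaabbbb  b
    7  aabbbbaaaaaa$bab  b
    8  abaabbbbaaaaaa$b  b
    9  abbbbaaaaaa$baba  a
   10  baaaaaa$babaabbb  b
   11  baabbbbaaaaaa$ba  a
   12  babaabbbbaaaaaa$  $
   13  bbaaaaaa$babaabb  b
   14  bbbaaaaaa$babaab  b
   15  bbbbaaaaaa$babaa  a

aaaaaabbbaba$bba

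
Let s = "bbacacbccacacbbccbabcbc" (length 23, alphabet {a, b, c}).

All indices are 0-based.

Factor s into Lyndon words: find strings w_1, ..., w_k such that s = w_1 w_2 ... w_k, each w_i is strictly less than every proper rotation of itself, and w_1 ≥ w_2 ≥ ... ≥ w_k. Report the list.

emit factor 1: 'b' (i=0, period=1)
emit factor 2: 'b' (i=1, period=1)
emit factor 3: 'acacbcc' (i=2, period=7)
emit factor 4: 'acacbbccb' (i=9, period=9)
emit factor 5: 'abcbc' (i=18, period=5)

["b", "b", "acacbcc", "acacbbccb", "abcbc"]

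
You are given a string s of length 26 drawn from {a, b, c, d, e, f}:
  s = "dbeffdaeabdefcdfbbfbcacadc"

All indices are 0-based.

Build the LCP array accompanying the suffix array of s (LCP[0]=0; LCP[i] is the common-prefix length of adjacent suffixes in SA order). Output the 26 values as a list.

[0, 1, 1, 1, 0, 1, 1, 1, 1, 0, 1, 2, 1, 0, 1, 1, 1, 1, 0, 1, 2, 0, 2, 1, 1, 1]

rank→(start, suffix):
  0 → (8, 'abdefcdfbbfbcacadc')
  1 → (21, 'acadc')
  2 → (23, 'adc')
  3 → (6, 'aeabdefcdfbbfbcacadc')
  4 → (16, 'bbfbcacadc')
  5 → (19, 'bcacadc')
  6 → (9, 'bdefcdfbbfbcacadc')
  7 → (1, 'beffdaeabdefcdfbbfbcacadc')
  8 → (17, 'bfbcacadc')
  9 → (25, 'c')
  10 → (20, 'cacadc')
  11 → (22, 'cadc')
  12 → (13, 'cdfbbfbcacadc')
  13 → (5, 'daeabdefcdfbbfbcacadc')
  14 → (0, 'dbeffdaeabdefcdfbbfbcacadc')
  15 → (24, 'dc')
  16 → (10, 'defcdfbbfbcacadc')
  17 → (14, 'dfbbfbcacadc')
  18 → (7, 'eabdefcdfbbfbcacadc')
  19 → (11, 'efcdfbbfbcacadc')
  20 → (2, 'effdaeabdefcdfbbfbcacadc')
  21 → (15, 'fbbfbcacadc')
  22 → (18, 'fbcacadc')
  23 → (12, 'fcdfbbfbcacadc')
  24 → (4, 'fdaeabdefcdfbbfbcacadc')
  25 → (3, 'ffdaeabdefcdfbbfbcacadc')

SA = [8, 21, 23, 6, 16, 19, 9, 1, 17, 25, 20, 22, 13, 5, 0, 24, 10, 14, 7, 11, 2, 15, 18, 12, 4, 3]
rank  pair      lcp
   1  s[8:],s[21:]  1  'a'
   2  s[21:],s[23:]  1  'a'
   3  s[23:],s[6:]  1  'a'
   4  s[6:],s[16:]  0  ''
   5  s[16:],s[19:]  1  'b'
   6  s[19:],s[9:]  1  'b'
   7  s[9:],s[1:]  1  'b'
   8  s[1:],s[17:]  1  'b'
   9  s[17:],s[25:]  0  ''
  10  s[25:],s[20:]  1  'c'
  11  s[20:],s[22:]  2  'ca'
  12  s[22:],s[13:]  1  'c'
  13  s[13:],s[5:]  0  ''
  14  s[5:],s[0:]  1  'd'
  15  s[0:],s[24:]  1  'd'
  16  s[24:],s[10:]  1  'd'
  17  s[10:],s[14:]  1  'd'
  18  s[14:],s[7:]  0  ''
  19  s[7:],s[11:]  1  'e'
  20  s[11:],s[2:]  2  'ef'
  21  s[2:],s[15:]  0  ''
  22  s[15:],s[18:]  2  'fb'
  23  s[18:],s[12:]  1  'f'
  24  s[12:],s[4:]  1  'f'
  25  s[4:],s[3:]  1  'f'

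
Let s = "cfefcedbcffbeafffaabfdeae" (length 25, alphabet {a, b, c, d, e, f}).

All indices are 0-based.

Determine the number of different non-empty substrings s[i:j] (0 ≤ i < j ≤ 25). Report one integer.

302

rank→(start, suffix):
  0 → (17, 'aabfdeae')
  1 → (18, 'abfdeae')
  2 → (23, 'ae')
  3 → (13, 'afffaabfdeae')
  4 → (7, 'bcffbeafffaabfdeae')
  5 → (11, 'beafffaabfdeae')
  6 → (19, 'bfdeae')
  7 → (4, 'cedbcffbeafffaabfdeae')
  8 → (0, 'cfefcedbcffbeafffaabfdeae')
  9 → (8, 'cffbeafffaabfdeae')
  10 → (6, 'dbcffbeafffaabfdeae')
  11 → (21, 'deae')
  12 → (24, 'e')
  13 → (22, 'eae')
  14 → (12, 'eafffaabfdeae')
  15 → (5, 'edbcffbeafffaabfdeae')
  16 → (2, 'efcedbcffbeafffaabfdeae')
  17 → (16, 'faabfdeae')
  18 → (10, 'fbeafffaabfdeae')
  19 → (3, 'fcedbcffbeafffaabfdeae')
  20 → (20, 'fdeae')
  21 → (1, 'fefcedbcffbeafffaabfdeae')
  22 → (15, 'ffaabfdeae')
  23 → (9, 'ffbeafffaabfdeae')
  24 → (14, 'fffaabfdeae')

SA = [17, 18, 23, 13, 7, 11, 19, 4, 0, 8, 6, 21, 24, 22, 12, 5, 2, 16, 10, 3, 20, 1, 15, 9, 14]
rank  pair      lcp
   1  s[17:],s[18:]  1  'a'
   2  s[18:],s[23:]  1  'a'
   3  s[23:],s[13:]  1  'a'
   4  s[13:],s[7:]  0  ''
   5  s[7:],s[11:]  1  'b'
   6  s[11:],s[19:]  1  'b'
   7  s[19:],s[4:]  0  ''
   8  s[4:],s[0:]  1  'c'
   9  s[0:],s[8:]  2  'cf'
  10  s[8:],s[6:]  0  ''
  11  s[6:],s[21:]  1  'd'
  12  s[21:],s[24:]  0  ''
  13  s[24:],s[22:]  1  'e'
  14  s[22:],s[12:]  2  'ea'
  15  s[12:],s[5:]  1  'e'
  16  s[5:],s[2:]  1  'e'
  17  s[2:],s[16:]  0  ''
  18  s[16:],s[10:]  1  'f'
  19  s[10:],s[3:]  1  'f'
  20  s[3:],s[20:]  1  'f'
  21  s[20:],s[1:]  1  'f'
  22  s[1:],s[15:]  1  'f'
  23  s[15:],s[9:]  2  'ff'
  24  s[9:],s[14:]  2  'ff'

n(n+1)/2 = 25·26/2 = 325
Σ LCP = 0 + 1 + 1 + 1 + 0 + 1 + 1 + 0 + 1 + 2 + 0 + 1 + 0 + 1 + 2 + 1 + 1 + 0 + 1 + 1 + 1 + 1 + 1 + 2 + 2 = 23
distinct = 325 − 23 = 302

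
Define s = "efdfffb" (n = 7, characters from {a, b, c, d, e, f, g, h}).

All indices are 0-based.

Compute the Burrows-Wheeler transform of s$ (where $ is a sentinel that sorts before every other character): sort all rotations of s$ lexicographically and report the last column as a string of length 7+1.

bff$fefd

rank  rotation  last
    0  $efdfffb  b
    1  b$efdfff  f
    2  dfffb$ef  f
    3  efdfffb$  $
    4  fb$efdff  f
    5  fdfffb$e  e
    6  ffb$efdf  f
    7  fffb$efd  d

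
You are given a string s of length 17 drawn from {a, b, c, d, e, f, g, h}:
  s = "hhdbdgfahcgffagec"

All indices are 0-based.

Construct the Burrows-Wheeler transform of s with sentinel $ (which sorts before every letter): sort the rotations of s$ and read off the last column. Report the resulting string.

cffdehhbgfggadcah$

rank  rotation            last
    0  $hhdbdgfahcgffagec  c
    1  agec$hhdbdgfahcgff  f
    2  ahcgffagec$hhdbdgf  f
    3  bdgfahcgffagec$hhd  d
    4  c$hhdbdgfahcgffage  e
    5  cgffagec$hhdbdgfah  h
    6  dbdgfahcgffagec$hh  h
    7  dgfahcgffagec$hhdb  b
    8  ec$hhdbdgfahcgffag  g
    9  fagec$hhdbdgfahcgf  f
   10  fahcgffagec$hhdbdg  g
   11  ffagec$hhdbdgfahcg  g
   12  gec$hhdbdgfahcgffa  a
   13  gfahcgffagec$hhdbd  d
   14  gffagec$hhdbdgfahc  c
   15  hcgffagec$hhdbdgfa  a
   16  hdbdgfahcgffagec$h  h
   17  hhdbdgfahcgffagec$  $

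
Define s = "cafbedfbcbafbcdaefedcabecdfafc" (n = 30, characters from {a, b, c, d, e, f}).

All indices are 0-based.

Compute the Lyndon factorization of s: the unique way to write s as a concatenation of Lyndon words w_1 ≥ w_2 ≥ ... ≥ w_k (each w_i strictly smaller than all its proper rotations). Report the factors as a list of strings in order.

["c", "afbedfbcb", "afbcd", "aefedc", "abecdfafc"]

emit factor 1: 'c' (i=0, period=1)
emit factor 2: 'afbedfbcb' (i=1, period=9)
emit factor 3: 'afbcd' (i=10, period=5)
emit factor 4: 'aefedc' (i=15, period=6)
emit factor 5: 'abecdfafc' (i=21, period=9)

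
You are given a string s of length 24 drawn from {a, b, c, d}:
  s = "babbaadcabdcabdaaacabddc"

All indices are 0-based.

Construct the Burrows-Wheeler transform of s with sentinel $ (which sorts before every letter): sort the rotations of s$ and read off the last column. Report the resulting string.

rank  rotation                   last
    0  $babbaadcabdcabdaaacabddc  c
    1  aaacabddc$babbaadcabdcabd  d
    2  aacabddc$babbaadcabdcabda  a
    3  aadcabdcabdaaacabddc$babb  b
    4  abbaadcabdcabdaaacabddc$b  b
    5  abdaaacabddc$babbaadcabdc  c
    6  abdcabdaaacabddc$babbaadc  c
    7  abddc$babbaadcabdcabdaaac  c
    8  acabddc$babbaadcabdcabdaa  a
    9  adcabdcabdaaacabddc$babba  a
   10  baadcabdcabdaaacabddc$bab  b
   11  babbaadcabdcabdaaacabddc$  $
   12  bbaadcabdcabdaaacabddc$ba  a
   13  bdaaacabddc$babbaadcabdca  a
   14  bdcabdaaacabddc$babbaadca  a
   15  bddc$babbaadcabdcabdaaaca  a
   16  c$babbaadcabdcabdaaacabdd  d
   17  cabdaaacabddc$babbaadcabd  d
   18  cabdcabdaaacabddc$babbaad  d
   19  cabddc$babbaadcabdcabdaaa  a
   20  daaacabddc$babbaadcabdcab  b
   21  dc$babbaadcabdcabdaaacabd  d
   22  dcabdaaacabddc$babbaadcab  b
   23  dcabdcabdaaacabddc$babbaa  a
   24  ddc$babbaadcabdcabdaaacab  b

cdabbcccaab$aaaadddabdbab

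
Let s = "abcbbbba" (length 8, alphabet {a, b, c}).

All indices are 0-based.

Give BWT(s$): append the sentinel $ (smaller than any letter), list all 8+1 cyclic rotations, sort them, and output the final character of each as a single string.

rank  rotation   last
    0  $abcbbbba  a
    1  a$abcbbbb  b
    2  abcbbbba$  $
    3  ba$abcbbb  b
    4  bba$abcbb  b
    5  bbba$abcb  b
    6  bbbba$abc  c
    7  bcbbbba$a  a
    8  cbbbba$ab  b

ab$bbbcab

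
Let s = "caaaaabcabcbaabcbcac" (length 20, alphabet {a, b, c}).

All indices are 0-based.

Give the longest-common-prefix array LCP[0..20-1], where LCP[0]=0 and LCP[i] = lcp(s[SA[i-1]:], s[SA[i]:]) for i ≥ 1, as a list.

[0, 4, 3, 2, 4, 1, 3, 4, 1, 0, 1, 3, 2, 3, 0, 1, 2, 2, 1, 2]

rank | idx | suffix
   0 |   1 | aaaaabcabcbaabcbcac
   1 |   2 | aaaabcabcbaabcbcac
   2 |   3 | aaabcabcbaabcbcac
   3 |   4 | aabcabcbaabcbcac
   4 |  12 | aabcbcac
   5 |   5 | abcabcbaabcbcac
   6 |   8 | abcbaabcbcac
   7 |  13 | abcbcac
   8 |  18 | ac
   9 |  11 | baabcbcac
  10 |   6 | bcabcbaabcbcac
  11 |  16 | bcac
  12 |   9 | bcbaabcbcac
  13 |  14 | bcbcac
  14 |  19 | c
  15 |   0 | caaaaabcabcbaabcbcac
  16 |   7 | cabcbaabcbcac
  17 |  17 | cac
  18 |  10 | cbaabcbcac
  19 |  15 | cbcac

SA = [1, 2, 3, 4, 12, 5, 8, 13, 18, 11, 6, 16, 9, 14, 19, 0, 7, 17, 10, 15]
rank  pair      lcp
   1  s[1:],s[2:]  4  'aaaa'
   2  s[2:],s[3:]  3  'aaa'
   3  s[3:],s[4:]  2  'aa'
   4  s[4:],s[12:]  4  'aabc'
   5  s[12:],s[5:]  1  'a'
   6  s[5:],s[8:]  3  'abc'
   7  s[8:],s[13:]  4  'abcb'
   8  s[13:],s[18:]  1  'a'
   9  s[18:],s[11:]  0  ''
  10  s[11:],s[6:]  1  'b'
  11  s[6:],s[16:]  3  'bca'
  12  s[16:],s[9:]  2  'bc'
  13  s[9:],s[14:]  3  'bcb'
  14  s[14:],s[19:]  0  ''
  15  s[19:],s[0:]  1  'c'
  16  s[0:],s[7:]  2  'ca'
  17  s[7:],s[17:]  2  'ca'
  18  s[17:],s[10:]  1  'c'
  19  s[10:],s[15:]  2  'cb'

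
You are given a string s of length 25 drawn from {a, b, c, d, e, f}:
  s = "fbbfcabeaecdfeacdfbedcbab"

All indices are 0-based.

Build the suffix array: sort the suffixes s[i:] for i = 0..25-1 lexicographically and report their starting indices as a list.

sorted suffixes:
  #0 SA[0]=23  'ab'
  #1 SA[1]=5  'abeaecdfeacdfbedcbab'
  #2 SA[2]=14  'acdfbedcbab'
  #3 SA[3]=8  'aecdfeacdfbedcbab'
  #4 SA[4]=24  'b'
  #5 SA[5]=22  'bab'
  #6 SA[6]=1  'bbfcabeaecdfeacdfbedcbab'
  #7 SA[7]=6  'beaecdfeacdfbedcbab'
  #8 SA[8]=18  'bedcbab'
  #9 SA[9]=2  'bfcabeaecdfeacdfbedcbab'
  #10 SA[10]=4  'cabeaecdfeacdfbedcbab'
  #11 SA[11]=21  'cbab'
  #12 SA[12]=15  'cdfbedcbab'
  #13 SA[13]=10  'cdfeacdfbedcbab'
  #14 SA[14]=20  'dcbab'
  #15 SA[15]=16  'dfbedcbab'
  #16 SA[16]=11  'dfeacdfbedcbab'
  #17 SA[17]=13  'eacdfbedcbab'
  #18 SA[18]=7  'eaecdfeacdfbedcbab'
  #19 SA[19]=9  'ecdfeacdfbedcbab'
  #20 SA[20]=19  'edcbab'
  #21 SA[21]=0  'fbbfcabeaecdfeacdfbedcbab'
  #22 SA[22]=17  'fbedcbab'
  #23 SA[23]=3  'fcabeaecdfeacdfbedcbab'
  #24 SA[24]=12  'feacdfbedcbab'

[23, 5, 14, 8, 24, 22, 1, 6, 18, 2, 4, 21, 15, 10, 20, 16, 11, 13, 7, 9, 19, 0, 17, 3, 12]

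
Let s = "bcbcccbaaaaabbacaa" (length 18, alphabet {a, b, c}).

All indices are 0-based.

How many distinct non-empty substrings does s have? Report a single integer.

sorted suffixes:
  #0 SA[0]=17  'a'
  #1 SA[1]=16  'aa'
  #2 SA[2]=7  'aaaaabbacaa'
  #3 SA[3]=8  'aaaabbacaa'
  #4 SA[4]=9  'aaabbacaa'
  #5 SA[5]=10  'aabbacaa'
  #6 SA[6]=11  'abbacaa'
  #7 SA[7]=14  'acaa'
  #8 SA[8]=6  'baaaaabbacaa'
  #9 SA[9]=13  'bacaa'
  #10 SA[10]=12  'bbacaa'
  #11 SA[11]=0  'bcbcccbaaaaabbacaa'
  #12 SA[12]=2  'bcccbaaaaabbacaa'
  #13 SA[13]=15  'caa'
  #14 SA[14]=5  'cbaaaaabbacaa'
  #15 SA[15]=1  'cbcccbaaaaabbacaa'
  #16 SA[16]=4  'ccbaaaaabbacaa'
  #17 SA[17]=3  'cccbaaaaabbacaa'

SA = [17, 16, 7, 8, 9, 10, 11, 14, 6, 13, 12, 0, 2, 15, 5, 1, 4, 3]
[i] adj suffixes → lcp
  [1] 17/16 → 1 ('a')
  [2] 16/7 → 2 ('aa')
  [3] 7/8 → 4 ('aaaa')
  [4] 8/9 → 3 ('aaa')
  [5] 9/10 → 2 ('aa')
  [6] 10/11 → 1 ('a')
  [7] 11/14 → 1 ('a')
  [8] 14/6 → 0 ('')
  [9] 6/13 → 2 ('ba')
  [10] 13/12 → 1 ('b')
  [11] 12/0 → 1 ('b')
  [12] 0/2 → 2 ('bc')
  [13] 2/15 → 0 ('')
  [14] 15/5 → 1 ('c')
  [15] 5/1 → 2 ('cb')
  [16] 1/4 → 1 ('c')
  [17] 4/3 → 2 ('cc')

n(n+1)/2 = 18·19/2 = 171
Σ LCP = 0 + 1 + 2 + 4 + 3 + 2 + 1 + 1 + 0 + 2 + 1 + 1 + 2 + 0 + 1 + 2 + 1 + 2 = 26
distinct = 171 − 26 = 145

145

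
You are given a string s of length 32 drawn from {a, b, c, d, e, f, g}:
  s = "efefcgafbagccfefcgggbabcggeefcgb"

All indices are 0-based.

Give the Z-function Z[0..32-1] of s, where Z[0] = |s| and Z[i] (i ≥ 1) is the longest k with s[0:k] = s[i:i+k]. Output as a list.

Z[0]=32
i=1: outside box; Z[1]=0
i=2: outside box; Z[2]=2 grow→box=[2,4)
i=3: min(r-i=1, Z[1]=0)=0; Z[3]=0
i=4: outside box; Z[4]=0
i=5: outside box; Z[5]=0
i=6: outside box; Z[6]=0
i=7: outside box; Z[7]=0
i=8: outside box; Z[8]=0
i=9: outside box; Z[9]=0
i=10: outside box; Z[10]=0
i=11: outside box; Z[11]=0
i=12: outside box; Z[12]=0
i=13: outside box; Z[13]=0
i=14: outside box; Z[14]=2 grow→box=[14,16)
i=15: min(r-i=1, Z[1]=0)=0; Z[15]=0
i=16: outside box; Z[16]=0
i=17: outside box; Z[17]=0
i=18: outside box; Z[18]=0
i=19: outside box; Z[19]=0
i=20: outside box; Z[20]=0
i=21: outside box; Z[21]=0
i=22: outside box; Z[22]=0
i=23: outside box; Z[23]=0
i=24: outside box; Z[24]=0
i=25: outside box; Z[25]=0
i=26: outside box; Z[26]=1 grow→box=[26,27)
i=27: outside box; Z[27]=2 grow→box=[27,29)
i=28: min(r-i=1, Z[1]=0)=0; Z[28]=0
i=29: outside box; Z[29]=0
i=30: outside box; Z[30]=0
i=31: outside box; Z[31]=0

[32, 0, 2, 0, 0, 0, 0, 0, 0, 0, 0, 0, 0, 0, 2, 0, 0, 0, 0, 0, 0, 0, 0, 0, 0, 0, 1, 2, 0, 0, 0, 0]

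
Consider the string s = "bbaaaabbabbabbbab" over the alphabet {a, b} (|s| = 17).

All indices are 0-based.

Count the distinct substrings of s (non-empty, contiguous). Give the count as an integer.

rank→(start, suffix):
  0 → (2, 'aaaabbabbabbbab')
  1 → (3, 'aaabbabbabbbab')
  2 → (4, 'aabbabbabbbab')
  3 → (15, 'ab')
  4 → (5, 'abbabbabbbab')
  5 → (8, 'abbabbbab')
  6 → (11, 'abbbab')
  7 → (16, 'b')
  8 → (1, 'baaaabbabbabbbab')
  9 → (14, 'bab')
  10 → (7, 'babbabbbab')
  11 → (10, 'babbbab')
  12 → (0, 'bbaaaabbabbabbbab')
  13 → (13, 'bbab')
  14 → (6, 'bbabbabbbab')
  15 → (9, 'bbabbbab')
  16 → (12, 'bbbab')

SA = [2, 3, 4, 15, 5, 8, 11, 16, 1, 14, 7, 10, 0, 13, 6, 9, 12]
rank  pair      lcp
   1  s[2:],s[3:]  3  'aaa'
   2  s[3:],s[4:]  2  'aa'
   3  s[4:],s[15:]  1  'a'
   4  s[15:],s[5:]  2  'ab'
   5  s[5:],s[8:]  6  'abbabb'
   6  s[8:],s[11:]  3  'abb'
   7  s[11:],s[16:]  0  ''
   8  s[16:],s[1:]  1  'b'
   9  s[1:],s[14:]  2  'ba'
  10  s[14:],s[7:]  3  'bab'
  11  s[7:],s[10:]  4  'babb'
  12  s[10:],s[0:]  1  'b'
  13  s[0:],s[13:]  3  'bba'
  14  s[13:],s[6:]  4  'bbab'
  15  s[6:],s[9:]  5  'bbabb'
  16  s[9:],s[12:]  2  'bb'

n(n+1)/2 = 17·18/2 = 153
Σ LCP = 0 + 3 + 2 + 1 + 2 + 6 + 3 + 0 + 1 + 2 + 3 + 4 + 1 + 3 + 4 + 5 + 2 = 42
distinct = 153 − 42 = 111

111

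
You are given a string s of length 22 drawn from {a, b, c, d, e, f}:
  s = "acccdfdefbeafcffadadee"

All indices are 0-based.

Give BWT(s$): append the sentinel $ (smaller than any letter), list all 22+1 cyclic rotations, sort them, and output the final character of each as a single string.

rank  rotation                 last
    0  $acccdfdefbeafcffadadee  e
    1  acccdfdefbeafcffadadee$  $
    2  adadee$acccdfdefbeafcff  f
    3  adee$acccdfdefbeafcffad  d
    4  afcffadadee$acccdfdefbe  e
    5  beafcffadadee$acccdfdef  f
    6  cccdfdefbeafcffadadee$a  a
    7  ccdfdefbeafcffadadee$ac  c
    8  cdfdefbeafcffadadee$acc  c
    9  cffadadee$acccdfdefbeaf  f
   10  dadee$acccdfdefbeafcffa  a
   11  dee$acccdfdefbeafcffada  a
   12  defbeafcffadadee$acccdf  f
   13  dfdefbeafcffadadee$accc  c
   14  e$acccdfdefbeafcffadade  e
   15  eafcffadadee$acccdfdefb  b
   16  ee$acccdfdefbeafcffadad  d
   17  efbeafcffadadee$acccdfd  d
   18  fadadee$acccdfdefbeafcf  f
   19  fbeafcffadadee$acccdfde  e
   20  fcffadadee$acccdfdefbea  a
   21  fdefbeafcffadadee$acccd  d
   22  ffadadee$acccdfdefbeafc  c

e$fdefaccfaafcebddfeadc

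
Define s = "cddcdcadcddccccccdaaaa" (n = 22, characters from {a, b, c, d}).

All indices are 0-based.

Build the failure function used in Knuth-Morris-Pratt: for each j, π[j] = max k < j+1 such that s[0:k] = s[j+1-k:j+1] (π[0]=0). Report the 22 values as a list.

[0, 0, 0, 1, 2, 1, 0, 0, 1, 2, 3, 4, 1, 1, 1, 1, 1, 2, 0, 0, 0, 0]

π[0] = 0
j=1 s[j]='d': π[1]=0 (border '')
j=2 s[j]='d': π[2]=0 (border '')
j=3 s[j]='c': π[3]=1 (border 'c')
j=4 s[j]='d': π[4]=2 (border 'cd')
j=5 s[j]='c': k: 2→0; π[5]=1 (border 'c')
j=6 s[j]='a': k: 1→0; π[6]=0 (border '')
j=7 s[j]='d': π[7]=0 (border '')
j=8 s[j]='c': π[8]=1 (border 'c')
j=9 s[j]='d': π[9]=2 (border 'cd')
j=10 s[j]='d': π[10]=3 (border 'cdd')
j=11 s[j]='c': π[11]=4 (border 'cddc')
j=12 s[j]='c': k: 4→1→0; π[12]=1 (border 'c')
j=13 s[j]='c': k: 1→0; π[13]=1 (border 'c')
j=14 s[j]='c': k: 1→0; π[14]=1 (border 'c')
j=15 s[j]='c': k: 1→0; π[15]=1 (border 'c')
j=16 s[j]='c': k: 1→0; π[16]=1 (border 'c')
j=17 s[j]='d': π[17]=2 (border 'cd')
j=18 s[j]='a': k: 2→0; π[18]=0 (border '')
j=19 s[j]='a': π[19]=0 (border '')
j=20 s[j]='a': π[20]=0 (border '')
j=21 s[j]='a': π[21]=0 (border '')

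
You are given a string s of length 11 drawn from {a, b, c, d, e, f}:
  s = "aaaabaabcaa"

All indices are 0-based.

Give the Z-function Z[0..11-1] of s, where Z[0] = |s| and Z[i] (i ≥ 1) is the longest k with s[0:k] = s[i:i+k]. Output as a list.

Z[0]=11
i=1: fresh scan; Z[1]=3 scan→box=[1,4)
i=2: min(r-i=2, Z[1]=3)=2; Z[2]=2
i=3: min(r-i=1, Z[2]=2)=1; Z[3]=1
i=4: fresh scan; Z[4]=0
i=5: fresh scan; Z[5]=2 scan→box=[5,7)
i=6: min(r-i=1, Z[1]=3)=1; Z[6]=1
i=7: fresh scan; Z[7]=0
i=8: fresh scan; Z[8]=0
i=9: fresh scan; Z[9]=2 scan→box=[9,11)
i=10: min(r-i=1, Z[1]=3)=1; Z[10]=1

[11, 3, 2, 1, 0, 2, 1, 0, 0, 2, 1]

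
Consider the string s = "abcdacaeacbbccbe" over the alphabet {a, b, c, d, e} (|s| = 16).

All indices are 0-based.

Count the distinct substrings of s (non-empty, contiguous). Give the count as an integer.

122

sorted suffixes:
  #0 SA[0]=0  'abcdacaeacbbccbe'
  #1 SA[1]=4  'acaeacbbccbe'
  #2 SA[2]=8  'acbbccbe'
  #3 SA[3]=6  'aeacbbccbe'
  #4 SA[4]=10  'bbccbe'
  #5 SA[5]=11  'bccbe'
  #6 SA[6]=1  'bcdacaeacbbccbe'
  #7 SA[7]=14  'be'
  #8 SA[8]=5  'caeacbbccbe'
  #9 SA[9]=9  'cbbccbe'
  #10 SA[10]=13  'cbe'
  #11 SA[11]=12  'ccbe'
  #12 SA[12]=2  'cdacaeacbbccbe'
  #13 SA[13]=3  'dacaeacbbccbe'
  #14 SA[14]=15  'e'
  #15 SA[15]=7  'eacbbccbe'

SA = [0, 4, 8, 6, 10, 11, 1, 14, 5, 9, 13, 12, 2, 3, 15, 7]
rank  pair      lcp
   1  s[0:],s[4:]  1  'a'
   2  s[4:],s[8:]  2  'ac'
   3  s[8:],s[6:]  1  'a'
   4  s[6:],s[10:]  0  ''
   5  s[10:],s[11:]  1  'b'
   6  s[11:],s[1:]  2  'bc'
   7  s[1:],s[14:]  1  'b'
   8  s[14:],s[5:]  0  ''
   9  s[5:],s[9:]  1  'c'
  10  s[9:],s[13:]  2  'cb'
  11  s[13:],s[12:]  1  'c'
  12  s[12:],s[2:]  1  'c'
  13  s[2:],s[3:]  0  ''
  14  s[3:],s[15:]  0  ''
  15  s[15:],s[7:]  1  'e'

n(n+1)/2 = 16·17/2 = 136
Σ LCP = 0 + 1 + 2 + 1 + 0 + 1 + 2 + 1 + 0 + 1 + 2 + 1 + 1 + 0 + 0 + 1 = 14
distinct = 136 − 14 = 122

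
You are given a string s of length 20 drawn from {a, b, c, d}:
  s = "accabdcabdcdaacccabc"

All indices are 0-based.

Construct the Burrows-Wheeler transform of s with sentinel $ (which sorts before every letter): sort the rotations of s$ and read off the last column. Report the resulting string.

rank  rotation               last
    0  $accabdcabdcdaacccabc  c
    1  aacccabc$accabdcabdcd  d
    2  abc$accabdcabdcdaaccc  c
    3  abdcabdcdaacccabc$acc  c
    4  abdcdaacccabc$accabdc  c
    5  accabdcabdcdaacccabc$  $
    6  acccabc$accabdcabdcda  a
    7  bc$accabdcabdcdaaccca  a
    8  bdcabdcdaacccabc$acca  a
    9  bdcdaacccabc$accabdca  a
   10  c$accabdcabdcdaacccab  b
   11  cabc$accabdcabdcdaacc  c
   12  cabdcabdcdaacccabc$ac  c
   13  cabdcdaacccabc$accabd  d
   14  ccabc$accabdcabdcdaac  c
   15  ccabdcabdcdaacccabc$a  a
   16  cccabc$accabdcabdcdaa  a
   17  cdaacccabc$accabdcabd  d
   18  daacccabc$accabdcabdc  c
   19  dcabdcdaacccabc$accab  b
   20  dcdaacccabc$accabdcab  b

cdccc$aaaabccdcaadcbb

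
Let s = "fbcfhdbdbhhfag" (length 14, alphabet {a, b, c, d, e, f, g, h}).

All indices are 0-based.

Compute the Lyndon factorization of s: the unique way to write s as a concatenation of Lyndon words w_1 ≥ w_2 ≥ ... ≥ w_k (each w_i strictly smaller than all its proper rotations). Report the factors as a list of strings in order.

emit factor 1: 'f' (i=0, period=1)
emit factor 2: 'bcfhdbdbhhf' (i=1, period=11)
emit factor 3: 'ag' (i=12, period=2)

["f", "bcfhdbdbhhf", "ag"]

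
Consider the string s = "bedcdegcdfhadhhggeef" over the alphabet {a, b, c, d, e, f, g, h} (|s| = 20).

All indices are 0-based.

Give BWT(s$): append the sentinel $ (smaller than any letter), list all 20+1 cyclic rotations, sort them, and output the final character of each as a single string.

fh$dgeccabgededeghfhd

rank  rotation               last
    0  $bedcdegcdfhadhhggeef  f
    1  adhhggeef$bedcdegcdfh  h
    2  bedcdegcdfhadhhggeef$  $
    3  cdegcdfhadhhggeef$bed  d
    4  cdfhadhhggeef$bedcdeg  g
    5  dcdegcdfhadhhggeef$be  e
    6  degcdfhadhhggeef$bedc  c
    7  dfhadhhggeef$bedcdegc  c
    8  dhhggeef$bedcdegcdfha  a
    9  edcdegcdfhadhhggeef$b  b
   10  eef$bedcdegcdfhadhhgg  g
   11  ef$bedcdegcdfhadhhgge  e
   12  egcdfhadhhggeef$bedcd  d
   13  f$bedcdegcdfhadhhggee  e
   14  fhadhhggeef$bedcdegcd  d
   15  gcdfhadhhggeef$bedcde  e
   16  geef$bedcdegcdfhadhhg  g
   17  ggeef$bedcdegcdfhadhh  h
   18  hadhhggeef$bedcdegcdf  f
   19  hggeef$bedcdegcdfhadh  h
   20  hhggeef$bedcdegcdfhad  d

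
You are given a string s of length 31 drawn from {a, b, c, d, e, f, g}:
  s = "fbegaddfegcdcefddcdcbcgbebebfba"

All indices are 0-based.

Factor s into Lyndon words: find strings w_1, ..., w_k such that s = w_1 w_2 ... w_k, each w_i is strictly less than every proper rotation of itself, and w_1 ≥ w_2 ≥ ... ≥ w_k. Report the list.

["f", "beg", "addfegcdcefddcdcbcgbebebfb", "a"]

emit factor 1: 'f' (i=0, period=1)
emit factor 2: 'beg' (i=1, period=3)
emit factor 3: 'addfegcdcefddcdcbcgbebebfb' (i=4, period=26)
emit factor 4: 'a' (i=30, period=1)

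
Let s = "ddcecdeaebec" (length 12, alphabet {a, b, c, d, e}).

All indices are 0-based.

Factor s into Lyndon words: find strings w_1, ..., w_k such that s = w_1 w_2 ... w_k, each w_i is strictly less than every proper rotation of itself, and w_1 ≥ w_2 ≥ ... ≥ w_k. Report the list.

emit factor 1: 'd' (i=0, period=1)
emit factor 2: 'd' (i=1, period=1)
emit factor 3: 'ce' (i=2, period=2)
emit factor 4: 'cde' (i=4, period=3)
emit factor 5: 'aebec' (i=7, period=5)

["d", "d", "ce", "cde", "aebec"]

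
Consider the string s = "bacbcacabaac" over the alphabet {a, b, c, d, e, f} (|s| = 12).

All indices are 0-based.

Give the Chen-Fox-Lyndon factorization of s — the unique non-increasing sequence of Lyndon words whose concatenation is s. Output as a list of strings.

emit factor 1: 'b' (i=0, period=1)
emit factor 2: 'acbc' (i=1, period=4)
emit factor 3: 'ac' (i=5, period=2)
emit factor 4: 'ab' (i=7, period=2)
emit factor 5: 'aac' (i=9, period=3)

["b", "acbc", "ac", "ab", "aac"]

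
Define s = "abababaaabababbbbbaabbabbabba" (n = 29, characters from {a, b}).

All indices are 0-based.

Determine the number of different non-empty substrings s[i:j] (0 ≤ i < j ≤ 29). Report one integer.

344

rank | idx | suffix
   0 |  28 | a
   1 |   6 | aaabababbbbbaabbabbabba
   2 |   7 | aabababbbbbaabbabbabba
   3 |  18 | aabbabbabba
   4 |   4 | abaaabababbbbbaabbabbabba
   5 |   2 | ababaaabababbbbbaabbabbabba
   6 |   0 | abababaaabababbbbbaabbabbabba
   7 |   8 | abababbbbbaabbabbabba
   8 |  10 | ababbbbbaabbabbabba
   9 |  25 | abba
  10 |  22 | abbabba
  11 |  19 | abbabbabba
  12 |  12 | abbbbbaabbabbabba
  13 |  27 | ba
  14 |   5 | baaabababbbbbaabbabbabba
  15 |  17 | baabbabbabba
  16 |   3 | babaaabababbbbbaabbabbabba
  17 |   1 | bababaaabababbbbbaabbabbabba
  18 |   9 | bababbbbbaabbabbabba
  19 |  24 | babba
  20 |  21 | babbabba
  21 |  11 | babbbbbaabbabbabba
  22 |  26 | bba
  23 |  16 | bbaabbabbabba
  24 |  23 | bbabba
  25 |  20 | bbabbabba
  26 |  15 | bbbaabbabbabba
  27 |  14 | bbbbaabbabbabba
  28 |  13 | bbbbbaabbabbabba

SA = [28, 6, 7, 18, 4, 2, 0, 8, 10, 25, 22, 19, 12, 27, 5, 17, 3, 1, 9, 24, 21, 11, 26, 16, 23, 20, 15, 14, 13]
i: (SA[i-1],SA[i]) lcp shared
  1: (28,6) 1 'a'
  2: (6,7) 2 'aa'
  3: (7,18) 3 'aab'
  4: (18,4) 1 'a'
  5: (4,2) 3 'aba'
  6: (2,0) 5 'ababa'
  7: (0,8) 6 'ababab'
  8: (8,10) 4 'abab'
  9: (10,25) 2 'ab'
  10: (25,22) 4 'abba'
  11: (22,19) 7 'abbabba'
  12: (19,12) 3 'abb'
  13: (12,27) 0 ''
  14: (27,5) 2 'ba'
  15: (5,17) 3 'baa'
  16: (17,3) 2 'ba'
  17: (3,1) 4 'baba'
  18: (1,9) 5 'babab'
  19: (9,24) 3 'bab'
  20: (24,21) 5 'babba'
  21: (21,11) 4 'babb'
  22: (11,26) 1 'b'
  23: (26,16) 3 'bba'
  24: (16,23) 3 'bba'
  25: (23,20) 6 'bbabba'
  26: (20,15) 2 'bb'
  27: (15,14) 3 'bbb'
  28: (14,13) 4 'bbbb'

n(n+1)/2 = 29·30/2 = 435
Σ LCP = 0 + 1 + 2 + 3 + 1 + 3 + 5 + 6 + 4 + 2 + 4 + 7 + 3 + 0 + 2 + 3 + 2 + 4 + 5 + 3 + 5 + 4 + 1 + 3 + 3 + 6 + 2 + 3 + 4 = 91
distinct = 435 − 91 = 344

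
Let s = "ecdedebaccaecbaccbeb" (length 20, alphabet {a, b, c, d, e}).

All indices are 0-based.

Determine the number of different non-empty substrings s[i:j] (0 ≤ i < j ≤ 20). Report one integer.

185

rank→(start, suffix):
  0 → (7, 'accaecbaccbeb')
  1 → (14, 'accbeb')
  2 → (10, 'aecbaccbeb')
  3 → (19, 'b')
  4 → (6, 'baccaecbaccbeb')
  5 → (13, 'baccbeb')
  6 → (17, 'beb')
  7 → (9, 'caecbaccbeb')
  8 → (12, 'cbaccbeb')
  9 → (16, 'cbeb')
  10 → (8, 'ccaecbaccbeb')
  11 → (15, 'ccbeb')
  12 → (1, 'cdedebaccaecbaccbeb')
  13 → (4, 'debaccaecbaccbeb')
  14 → (2, 'dedebaccaecbaccbeb')
  15 → (18, 'eb')
  16 → (5, 'ebaccaecbaccbeb')
  17 → (11, 'ecbaccbeb')
  18 → (0, 'ecdedebaccaecbaccbeb')
  19 → (3, 'edebaccaecbaccbeb')

SA = [7, 14, 10, 19, 6, 13, 17, 9, 12, 16, 8, 15, 1, 4, 2, 18, 5, 11, 0, 3]
[i] adj suffixes → lcp
  [1] 7/14 → 3 ('acc')
  [2] 14/10 → 1 ('a')
  [3] 10/19 → 0 ('')
  [4] 19/6 → 1 ('b')
  [5] 6/13 → 4 ('bacc')
  [6] 13/17 → 1 ('b')
  [7] 17/9 → 0 ('')
  [8] 9/12 → 1 ('c')
  [9] 12/16 → 2 ('cb')
  [10] 16/8 → 1 ('c')
  [11] 8/15 → 2 ('cc')
  [12] 15/1 → 1 ('c')
  [13] 1/4 → 0 ('')
  [14] 4/2 → 2 ('de')
  [15] 2/18 → 0 ('')
  [16] 18/5 → 2 ('eb')
  [17] 5/11 → 1 ('e')
  [18] 11/0 → 2 ('ec')
  [19] 0/3 → 1 ('e')

n(n+1)/2 = 20·21/2 = 210
Σ LCP = 0 + 3 + 1 + 0 + 1 + 4 + 1 + 0 + 1 + 2 + 1 + 2 + 1 + 0 + 2 + 0 + 2 + 1 + 2 + 1 = 25
distinct = 210 − 25 = 185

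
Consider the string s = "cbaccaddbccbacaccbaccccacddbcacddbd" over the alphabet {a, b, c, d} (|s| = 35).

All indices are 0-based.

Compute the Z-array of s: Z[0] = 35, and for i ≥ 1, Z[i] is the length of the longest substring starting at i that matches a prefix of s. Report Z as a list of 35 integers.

[35, 0, 0, 1, 1, 0, 0, 0, 0, 1, 4, 0, 0, 1, 0, 1, 5, 0, 0, 1, 1, 1, 1, 0, 1, 0, 0, 0, 1, 0, 1, 0, 0, 0, 0]

Z[0]=35
i=1: fresh scan; Z[1]=0
i=2: fresh scan; Z[2]=0
i=3: fresh scan; Z[3]=1 scan→box=[3,4)
i=4: fresh scan; Z[4]=1 scan→box=[4,5)
i=5: fresh scan; Z[5]=0
i=6: fresh scan; Z[6]=0
i=7: fresh scan; Z[7]=0
i=8: fresh scan; Z[8]=0
i=9: fresh scan; Z[9]=1 scan→box=[9,10)
i=10: fresh scan; Z[10]=4 scan→box=[10,14)
i=11: min(r-i=3, Z[1]=0)=0; Z[11]=0
i=12: min(r-i=2, Z[2]=0)=0; Z[12]=0
i=13: min(r-i=1, Z[3]=1)=1; Z[13]=1
i=14: fresh scan; Z[14]=0
i=15: fresh scan; Z[15]=1 scan→box=[15,16)
i=16: fresh scan; Z[16]=5 scan→box=[16,21)
i=17: min(r-i=4, Z[1]=0)=0; Z[17]=0
i=18: min(r-i=3, Z[2]=0)=0; Z[18]=0
i=19: min(r-i=2, Z[3]=1)=1; Z[19]=1
i=20: min(r-i=1, Z[4]=1)=1; Z[20]=1
i=21: fresh scan; Z[21]=1 scan→box=[21,22)
i=22: fresh scan; Z[22]=1 scan→box=[22,23)
i=23: fresh scan; Z[23]=0
i=24: fresh scan; Z[24]=1 scan→box=[24,25)
i=25: fresh scan; Z[25]=0
i=26: fresh scan; Z[26]=0
i=27: fresh scan; Z[27]=0
i=28: fresh scan; Z[28]=1 scan→box=[28,29)
i=29: fresh scan; Z[29]=0
i=30: fresh scan; Z[30]=1 scan→box=[30,31)
i=31: fresh scan; Z[31]=0
i=32: fresh scan; Z[32]=0
i=33: fresh scan; Z[33]=0
i=34: fresh scan; Z[34]=0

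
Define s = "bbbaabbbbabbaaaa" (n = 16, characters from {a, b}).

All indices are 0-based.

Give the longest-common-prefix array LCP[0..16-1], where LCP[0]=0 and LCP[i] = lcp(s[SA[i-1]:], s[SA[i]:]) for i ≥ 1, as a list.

[0, 1, 2, 3, 2, 1, 3, 0, 3, 2, 1, 4, 3, 2, 4, 3]

rank | idx | suffix
   0 |  15 | a
   1 |  14 | aa
   2 |  13 | aaa
   3 |  12 | aaaa
   4 |   3 | aabbbbabbaaaa
   5 |   9 | abbaaaa
   6 |   4 | abbbbabbaaaa
   7 |  11 | baaaa
   8 |   2 | baabbbbabbaaaa
   9 |   8 | babbaaaa
  10 |  10 | bbaaaa
  11 |   1 | bbaabbbbabbaaaa
  12 |   7 | bbabbaaaa
  13 |   0 | bbbaabbbbabbaaaa
  14 |   6 | bbbabbaaaa
  15 |   5 | bbbbabbaaaa

SA = [15, 14, 13, 12, 3, 9, 4, 11, 2, 8, 10, 1, 7, 0, 6, 5]
[i] adj suffixes → lcp
  [1] 15/14 → 1 ('a')
  [2] 14/13 → 2 ('aa')
  [3] 13/12 → 3 ('aaa')
  [4] 12/3 → 2 ('aa')
  [5] 3/9 → 1 ('a')
  [6] 9/4 → 3 ('abb')
  [7] 4/11 → 0 ('')
  [8] 11/2 → 3 ('baa')
  [9] 2/8 → 2 ('ba')
  [10] 8/10 → 1 ('b')
  [11] 10/1 → 4 ('bbaa')
  [12] 1/7 → 3 ('bba')
  [13] 7/0 → 2 ('bb')
  [14] 0/6 → 4 ('bbba')
  [15] 6/5 → 3 ('bbb')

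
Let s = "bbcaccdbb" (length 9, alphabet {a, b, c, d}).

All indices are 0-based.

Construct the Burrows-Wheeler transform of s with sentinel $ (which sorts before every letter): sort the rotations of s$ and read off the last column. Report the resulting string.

rank  rotation    last
    0  $bbcaccdbb  b
    1  accdbb$bbc  c
    2  b$bbcaccdb  b
    3  bb$bbcaccd  d
    4  bbcaccdbb$  $
    5  bcaccdbb$b  b
    6  caccdbb$bb  b
    7  ccdbb$bbca  a
    8  cdbb$bbcac  c
    9  dbb$bbcacc  c

bcbd$bbacc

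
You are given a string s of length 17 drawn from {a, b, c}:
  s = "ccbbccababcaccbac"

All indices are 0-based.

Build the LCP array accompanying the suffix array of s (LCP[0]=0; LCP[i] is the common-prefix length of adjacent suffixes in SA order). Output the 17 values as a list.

rank→(start, suffix):
  0 → (6, 'ababcaccbac')
  1 → (8, 'abcaccbac')
  2 → (15, 'ac')
  3 → (11, 'accbac')
  4 → (7, 'babcaccbac')
  5 → (14, 'bac')
  6 → (2, 'bbccababcaccbac')
  7 → (9, 'bcaccbac')
  8 → (3, 'bccababcaccbac')
  9 → (16, 'c')
  10 → (5, 'cababcaccbac')
  11 → (10, 'caccbac')
  12 → (13, 'cbac')
  13 → (1, 'cbbccababcaccbac')
  14 → (4, 'ccababcaccbac')
  15 → (12, 'ccbac')
  16 → (0, 'ccbbccababcaccbac')

SA = [6, 8, 15, 11, 7, 14, 2, 9, 3, 16, 5, 10, 13, 1, 4, 12, 0]
[i] adj suffixes → lcp
  [1] 6/8 → 2 ('ab')
  [2] 8/15 → 1 ('a')
  [3] 15/11 → 2 ('ac')
  [4] 11/7 → 0 ('')
  [5] 7/14 → 2 ('ba')
  [6] 14/2 → 1 ('b')
  [7] 2/9 → 1 ('b')
  [8] 9/3 → 2 ('bc')
  [9] 3/16 → 0 ('')
  [10] 16/5 → 1 ('c')
  [11] 5/10 → 2 ('ca')
  [12] 10/13 → 1 ('c')
  [13] 13/1 → 2 ('cb')
  [14] 1/4 → 1 ('c')
  [15] 4/12 → 2 ('cc')
  [16] 12/0 → 3 ('ccb')

[0, 2, 1, 2, 0, 2, 1, 1, 2, 0, 1, 2, 1, 2, 1, 2, 3]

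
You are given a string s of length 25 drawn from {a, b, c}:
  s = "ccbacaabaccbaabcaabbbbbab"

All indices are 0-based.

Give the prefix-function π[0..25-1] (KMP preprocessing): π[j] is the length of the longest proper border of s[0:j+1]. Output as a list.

π[0] = 0
j=1 s[j]='c': π[1]=1 (border 'c')
j=2 s[j]='b': k: 1→0; π[2]=0 (border '')
j=3 s[j]='a': π[3]=0 (border '')
j=4 s[j]='c': π[4]=1 (border 'c')
j=5 s[j]='a': k: 1→0; π[5]=0 (border '')
j=6 s[j]='a': π[6]=0 (border '')
j=7 s[j]='b': π[7]=0 (border '')
j=8 s[j]='a': π[8]=0 (border '')
j=9 s[j]='c': π[9]=1 (border 'c')
j=10 s[j]='c': π[10]=2 (border 'cc')
j=11 s[j]='b': π[11]=3 (border 'ccb')
j=12 s[j]='a': π[12]=4 (border 'ccba')
j=13 s[j]='a': k: 4→0; π[13]=0 (border '')
j=14 s[j]='b': π[14]=0 (border '')
j=15 s[j]='c': π[15]=1 (border 'c')
j=16 s[j]='a': k: 1→0; π[16]=0 (border '')
j=17 s[j]='a': π[17]=0 (border '')
j=18 s[j]='b': π[18]=0 (border '')
j=19 s[j]='b': π[19]=0 (border '')
j=20 s[j]='b': π[20]=0 (border '')
j=21 s[j]='b': π[21]=0 (border '')
j=22 s[j]='b': π[22]=0 (border '')
j=23 s[j]='a': π[23]=0 (border '')
j=24 s[j]='b': π[24]=0 (border '')

[0, 1, 0, 0, 1, 0, 0, 0, 0, 1, 2, 3, 4, 0, 0, 1, 0, 0, 0, 0, 0, 0, 0, 0, 0]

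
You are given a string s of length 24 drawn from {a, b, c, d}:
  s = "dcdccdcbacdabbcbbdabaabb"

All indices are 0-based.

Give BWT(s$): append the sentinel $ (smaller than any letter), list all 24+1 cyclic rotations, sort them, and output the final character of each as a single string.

bbdadbbacaacbbdbdacdbccc$

rank  rotation                   last
    0  $dcdccdcbacdabbcbbdabaabb  b
    1  aabb$dcdccdcbacdabbcbbdab  b
    2  abaabb$dcdccdcbacdabbcbbd  d
    3  abb$dcdccdcbacdabbcbbdaba  a
    4  abbcbbdabaabb$dcdccdcbacd  d
    5  acdabbcbbdabaabb$dcdccdcb  b
    6  b$dcdccdcbacdabbcbbdabaab  b
    7  baabb$dcdccdcbacdabbcbbda  a
    8  bacdabbcbbdabaabb$dcdccdc  c
    9  bb$dcdccdcbacdabbcbbdabaa  a
   10  bbcbbdabaabb$dcdccdcbacda  a
   11  bbdabaabb$dcdccdcbacdabbc  c
   12  bcbbdabaabb$dcdccdcbacdab  b
   13  bdabaabb$dcdccdcbacdabbcb  b
   14  cbacdabbcbbdabaabb$dcdccd  d
   15  cbbdabaabb$dcdccdcbacdabb  b
   16  ccdcbacdabbcbbdabaabb$dcd  d
   17  cdabbcbbdabaabb$dcdccdcba  a
   18  cdcbacdabbcbbdabaabb$dcdc  c
   19  cdccdcbacdabbcbbdabaabb$d  d
   20  dabaabb$dcdccdcbacdabbcbb  b
   21  dabbcbbdabaabb$dcdccdcbac  c
   22  dcbacdabbcbbdabaabb$dcdcc  c
   23  dccdcbacdabbcbbdabaabb$dc  c
   24  dcdccdcbacdabbcbbdabaabb$  $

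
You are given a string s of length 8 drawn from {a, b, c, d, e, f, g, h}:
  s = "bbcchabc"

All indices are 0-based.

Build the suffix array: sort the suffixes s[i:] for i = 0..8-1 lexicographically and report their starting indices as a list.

[5, 0, 6, 1, 7, 2, 3, 4]

sorted suffixes:
  #0 SA[0]=5  'abc'
  #1 SA[1]=0  'bbcchabc'
  #2 SA[2]=6  'bc'
  #3 SA[3]=1  'bcchabc'
  #4 SA[4]=7  'c'
  #5 SA[5]=2  'cchabc'
  #6 SA[6]=3  'chabc'
  #7 SA[7]=4  'habc'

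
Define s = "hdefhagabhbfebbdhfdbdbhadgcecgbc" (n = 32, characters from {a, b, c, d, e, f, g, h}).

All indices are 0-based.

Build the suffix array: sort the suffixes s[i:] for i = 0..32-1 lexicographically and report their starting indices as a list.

sorted suffixes:
  #0 SA[0]=7  'abhbfebbdhfdbdbhadgcecgbc'
  #1 SA[1]=23  'adgcecgbc'
  #2 SA[2]=5  'agabhbfebbdhfdbdbhadgcecgbc'
  #3 SA[3]=13  'bbdhfdbdbhadgcecgbc'
  #4 SA[4]=30  'bc'
  #5 SA[5]=19  'bdbhadgcecgbc'
  #6 SA[6]=14  'bdhfdbdbhadgcecgbc'
  #7 SA[7]=10  'bfebbdhfdbdbhadgcecgbc'
  #8 SA[8]=21  'bhadgcecgbc'
  #9 SA[9]=8  'bhbfebbdhfdbdbhadgcecgbc'
  #10 SA[10]=31  'c'
  #11 SA[11]=26  'cecgbc'
  #12 SA[12]=28  'cgbc'
  #13 SA[13]=18  'dbdbhadgcecgbc'
  #14 SA[14]=20  'dbhadgcecgbc'
  #15 SA[15]=1  'defhagabhbfebbdhfdbdbhadgcecgbc'
  #16 SA[16]=24  'dgcecgbc'
  #17 SA[17]=15  'dhfdbdbhadgcecgbc'
  #18 SA[18]=12  'ebbdhfdbdbhadgcecgbc'
  #19 SA[19]=27  'ecgbc'
  #20 SA[20]=2  'efhagabhbfebbdhfdbdbhadgcecgbc'
  #21 SA[21]=17  'fdbdbhadgcecgbc'
  #22 SA[22]=11  'febbdhfdbdbhadgcecgbc'
  #23 SA[23]=3  'fhagabhbfebbdhfdbdbhadgcecgbc'
  #24 SA[24]=6  'gabhbfebbdhfdbdbhadgcecgbc'
  #25 SA[25]=29  'gbc'
  #26 SA[26]=25  'gcecgbc'
  #27 SA[27]=22  'hadgcecgbc'
  #28 SA[28]=4  'hagabhbfebbdhfdbdbhadgcecgbc'
  #29 SA[29]=9  'hbfebbdhfdbdbhadgcecgbc'
  #30 SA[30]=0  'hdefhagabhbfebbdhfdbdbhadgcecgbc'
  #31 SA[31]=16  'hfdbdbhadgcecgbc'

[7, 23, 5, 13, 30, 19, 14, 10, 21, 8, 31, 26, 28, 18, 20, 1, 24, 15, 12, 27, 2, 17, 11, 3, 6, 29, 25, 22, 4, 9, 0, 16]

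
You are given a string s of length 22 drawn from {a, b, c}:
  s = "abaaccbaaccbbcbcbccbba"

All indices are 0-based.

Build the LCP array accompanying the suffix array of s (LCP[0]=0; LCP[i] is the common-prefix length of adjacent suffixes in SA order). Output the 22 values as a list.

rank | idx | suffix
   0 |  21 | a
   1 |   2 | aaccbaaccbbcbcbccbba
   2 |   7 | aaccbbcbcbccbba
   3 |   0 | abaaccbaaccbbcbcbccbba
   4 |   3 | accbaaccbbcbcbccbba
   5 |   8 | accbbcbcbccbba
   6 |  20 | ba
   7 |   1 | baaccbaaccbbcbcbccbba
   8 |   6 | baaccbbcbcbccbba
   9 |  19 | bba
  10 |  11 | bbcbcbccbba
  11 |  12 | bcbcbccbba
  12 |  14 | bcbccbba
  13 |  16 | bccbba
  14 |   5 | cbaaccbbcbcbccbba
  15 |  18 | cbba
  16 |  10 | cbbcbcbccbba
  17 |  13 | cbcbccbba
  18 |  15 | cbccbba
  19 |   4 | ccbaaccbbcbcbccbba
  20 |  17 | ccbba
  21 |   9 | ccbbcbcbccbba

SA = [21, 2, 7, 0, 3, 8, 20, 1, 6, 19, 11, 12, 14, 16, 5, 18, 10, 13, 15, 4, 17, 9]
i: (SA[i-1],SA[i]) lcp shared
  1: (21,2) 1 'a'
  2: (2,7) 5 'aaccb'
  3: (7,0) 1 'a'
  4: (0,3) 1 'a'
  5: (3,8) 4 'accb'
  6: (8,20) 0 ''
  7: (20,1) 2 'ba'
  8: (1,6) 6 'baaccb'
  9: (6,19) 1 'b'
  10: (19,11) 2 'bb'
  11: (11,12) 1 'b'
  12: (12,14) 4 'bcbc'
  13: (14,16) 2 'bc'
  14: (16,5) 0 ''
  15: (5,18) 2 'cb'
  16: (18,10) 3 'cbb'
  17: (10,13) 2 'cb'
  18: (13,15) 3 'cbc'
  19: (15,4) 1 'c'
  20: (4,17) 3 'ccb'
  21: (17,9) 4 'ccbb'

[0, 1, 5, 1, 1, 4, 0, 2, 6, 1, 2, 1, 4, 2, 0, 2, 3, 2, 3, 1, 3, 4]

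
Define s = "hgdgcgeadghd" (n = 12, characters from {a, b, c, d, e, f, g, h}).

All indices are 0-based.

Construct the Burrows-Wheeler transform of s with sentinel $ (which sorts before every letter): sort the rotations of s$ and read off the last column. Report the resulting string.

deghgagdhcdg$

rank  rotation       last
    0  $hgdgcgeadghd  d
    1  adghd$hgdgcge  e
    2  cgeadghd$hgdg  g
    3  d$hgdgcgeadgh  h
    4  dgcgeadghd$hg  g
    5  dghd$hgdgcgea  a
    6  eadghd$hgdgcg  g
    7  gcgeadghd$hgd  d
    8  gdgcgeadghd$h  h
    9  geadghd$hgdgc  c
   10  ghd$hgdgcgead  d
   11  hd$hgdgcgeadg  g
   12  hgdgcgeadghd$  $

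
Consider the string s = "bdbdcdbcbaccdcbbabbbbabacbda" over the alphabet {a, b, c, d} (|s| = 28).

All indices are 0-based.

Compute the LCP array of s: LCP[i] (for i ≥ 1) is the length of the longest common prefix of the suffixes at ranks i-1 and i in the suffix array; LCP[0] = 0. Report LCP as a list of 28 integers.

[0, 1, 2, 1, 2, 0, 3, 2, 3, 1, 4, 2, 3, 1, 1, 2, 2, 0, 2, 2, 1, 1, 2, 0, 1, 2, 1, 2]

sorted suffixes:
  #0 SA[0]=27  'a'
  #1 SA[1]=21  'abacbda'
  #2 SA[2]=16  'abbbbabacbda'
  #3 SA[3]=23  'acbda'
  #4 SA[4]=9  'accdcbbabbbbabacbda'
  #5 SA[5]=20  'babacbda'
  #6 SA[6]=15  'babbbbabacbda'
  #7 SA[7]=22  'bacbda'
  #8 SA[8]=8  'baccdcbbabbbbabacbda'
  #9 SA[9]=19  'bbabacbda'
  #10 SA[10]=14  'bbabbbbabacbda'
  #11 SA[11]=18  'bbbabacbda'
  #12 SA[12]=17  'bbbbabacbda'
  #13 SA[13]=6  'bcbaccdcbbabbbbabacbda'
  #14 SA[14]=25  'bda'
  #15 SA[15]=0  'bdbdcdbcbaccdcbbabbbbabacbda'
  #16 SA[16]=2  'bdcdbcbaccdcbbabbbbabacbda'
  #17 SA[17]=7  'cbaccdcbbabbbbabacbda'
  #18 SA[18]=13  'cbbabbbbabacbda'
  #19 SA[19]=24  'cbda'
  #20 SA[20]=10  'ccdcbbabbbbabacbda'
  #21 SA[21]=4  'cdbcbaccdcbbabbbbabacbda'
  #22 SA[22]=11  'cdcbbabbbbabacbda'
  #23 SA[23]=26  'da'
  #24 SA[24]=5  'dbcbaccdcbbabbbbabacbda'
  #25 SA[25]=1  'dbdcdbcbaccdcbbabbbbabacbda'
  #26 SA[26]=12  'dcbbabbbbabacbda'
  #27 SA[27]=3  'dcdbcbaccdcbbabbbbabacbda'

SA = [27, 21, 16, 23, 9, 20, 15, 22, 8, 19, 14, 18, 17, 6, 25, 0, 2, 7, 13, 24, 10, 4, 11, 26, 5, 1, 12, 3]
i: (SA[i-1],SA[i]) lcp shared
  1: (27,21) 1 'a'
  2: (21,16) 2 'ab'
  3: (16,23) 1 'a'
  4: (23,9) 2 'ac'
  5: (9,20) 0 ''
  6: (20,15) 3 'bab'
  7: (15,22) 2 'ba'
  8: (22,8) 3 'bac'
  9: (8,19) 1 'b'
  10: (19,14) 4 'bbab'
  11: (14,18) 2 'bb'
  12: (18,17) 3 'bbb'
  13: (17,6) 1 'b'
  14: (6,25) 1 'b'
  15: (25,0) 2 'bd'
  16: (0,2) 2 'bd'
  17: (2,7) 0 ''
  18: (7,13) 2 'cb'
  19: (13,24) 2 'cb'
  20: (24,10) 1 'c'
  21: (10,4) 1 'c'
  22: (4,11) 2 'cd'
  23: (11,26) 0 ''
  24: (26,5) 1 'd'
  25: (5,1) 2 'db'
  26: (1,12) 1 'd'
  27: (12,3) 2 'dc'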